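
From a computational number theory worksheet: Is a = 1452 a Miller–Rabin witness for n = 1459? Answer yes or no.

n − 1 = 1458 = 2^1 · 729, so s = 1 and d = 729.
x_0 = 1452^729 mod 1459 = 1458.
x_0 = 1458 ≡ −1, so 1452 is not a witness.

no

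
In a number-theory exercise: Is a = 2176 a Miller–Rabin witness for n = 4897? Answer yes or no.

n − 1 = 4896 = 2^5 · 153, so s = 5 and d = 153.
x_0 = 2176^153 mod 4897 = 4632.
x_0 is neither 1 nor 4896, so continue squaring.
x_1 = 4632^2 mod 4897 = 1667.
x_2 = 1667^2 mod 4897 = 2290.
x_3 = 2290^2 mod 4897 = 4310.
x_4 = 4310^2 mod 4897 = 1779.
Reached i = s−1 = 4 without hitting −1: 2176 is a Miller–Rabin witness and 4897 is composite.

yes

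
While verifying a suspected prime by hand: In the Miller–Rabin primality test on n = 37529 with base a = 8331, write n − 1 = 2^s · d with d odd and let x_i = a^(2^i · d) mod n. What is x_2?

1

n − 1 = 37528 = 2^3 · 4691, so s = 3 and d = 4691.
Repeated squaring mod 37529: 8331^1 ≡ 8331, 8331^2 ≡ 14440, 8331^4 ≡ 2476, 8331^8 ≡ 13349, 8331^16 ≡ 8109, 8331^32 ≡ 5073, 8331^64 ≡ 27964, 8331^128 ≡ 31052, 8331^256 ≡ 31636, 8331^512 ≡ 13124, 8331^1024 ≡ 18795, 8331^2048 ≡ 29077, 8331^4096 ≡ 18617.
4691 = 4096 + 512 + 64 + 16 + 2 + 1, so 8331^4691 ≡ 18617·13124·27964·8109·14440·8331 ≡ 1 (mod 37529).
x_0 = 1.
x_1 = 1^2 mod 37529 = 1.
x_2 = 1^2 mod 37529 = 1.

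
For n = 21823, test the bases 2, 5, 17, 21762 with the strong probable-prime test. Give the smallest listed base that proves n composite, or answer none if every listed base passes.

n − 1 = 21822 = 2^1 · 10911, so s = 1 and d = 10911.
Base 2: x_0 = 2^10911 mod 21823 = 651. x_0 ∉ {1, 21822} and s = 1, so 2 is a Miller–Rabin witness and 21823 is composite.
Base 5: x_0 = 5^10911 mod 21823 = 16021. x_0 ∉ {1, 21822} and s = 1, so 5 is a Miller–Rabin witness and 21823 is composite.
Base 17: x_0 = 17^10911 mod 21823 = 7732. x_0 ∉ {1, 21822} and s = 1, so 17 is a Miller–Rabin witness and 21823 is composite.
Base 21762: x_0 = 21762^10911 mod 21823 = 8556. x_0 ∉ {1, 21822} and s = 1, so 21762 is a Miller–Rabin witness and 21823 is composite.
The smallest witness among the given bases is 2.

2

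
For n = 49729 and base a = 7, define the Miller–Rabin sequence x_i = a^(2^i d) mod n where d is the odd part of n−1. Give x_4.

21855

n − 1 = 49728 = 2^6 · 777, so s = 6 and d = 777.
x_0 = 7^777 mod 49729 = 7583.
x_1 = 7583^2 mod 49729 = 15165.
x_2 = 15165^2 mod 49729 = 30329.
x_3 = 30329^2 mod 49729 = 10928.
x_4 = 10928^2 mod 49729 = 21855.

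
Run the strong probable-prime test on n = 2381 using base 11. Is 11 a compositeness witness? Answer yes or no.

n − 1 = 2380 = 2^2 · 595, so s = 2 and d = 595.
x_0 = 11^595 mod 2381 = 2380.
x_0 = 2380 ≡ −1, so 11 is not a witness.

no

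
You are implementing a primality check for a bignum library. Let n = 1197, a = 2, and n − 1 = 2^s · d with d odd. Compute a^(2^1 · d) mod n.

n − 1 = 1196 = 2^2 · 299, so s = 2 and d = 299.
x_0 = 2^299 mod 1197 = 851.
x_1 = 851^2 mod 1197 = 16.

16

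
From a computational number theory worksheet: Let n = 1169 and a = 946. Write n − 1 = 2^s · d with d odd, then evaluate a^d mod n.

904

n − 1 = 1168 = 2^4 · 73, so s = 4 and d = 73.
Repeated squaring mod 1169: 946^1 ≡ 946, 946^2 ≡ 631, 946^4 ≡ 701, 946^8 ≡ 421, 946^16 ≡ 722, 946^32 ≡ 1079, 946^64 ≡ 1086.
73 = 64 + 8 + 1, so 946^73 ≡ 1086·421·946 ≡ 904 (mod 1169).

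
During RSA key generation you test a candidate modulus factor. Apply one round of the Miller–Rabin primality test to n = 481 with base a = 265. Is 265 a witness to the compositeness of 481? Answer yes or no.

no

n − 1 = 480 = 2^5 · 15, so s = 5 and d = 15.
x_0 = 265^15 mod 481 = 216.
x_0 is neither 1 nor 480, so continue squaring.
x_1 = 216^2 mod 481 = 480.
x_1 ≡ −1, so 265 is not a witness.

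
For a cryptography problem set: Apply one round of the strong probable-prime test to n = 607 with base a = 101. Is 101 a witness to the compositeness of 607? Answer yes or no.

no

n − 1 = 606 = 2^1 · 303, so s = 1 and d = 303.
Repeated squaring mod 607: 101^1 ≡ 101, 101^2 ≡ 489, 101^4 ≡ 570, 101^8 ≡ 155, 101^16 ≡ 352, 101^32 ≡ 76, 101^64 ≡ 313, 101^128 ≡ 242, 101^256 ≡ 292.
303 = 256 + 32 + 8 + 4 + 2 + 1, so 101^303 ≡ 292·76·155·570·489·101 ≡ 1 (mod 607).
x_0 = 101^303 mod 607 = 1.
x_0 = 1, so 101 is not a witness.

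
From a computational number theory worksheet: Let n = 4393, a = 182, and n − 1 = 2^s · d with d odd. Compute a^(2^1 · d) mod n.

2191

n − 1 = 4392 = 2^3 · 549, so s = 3 and d = 549.
x_0 = 182^549 mod 4393 = 471.
x_1 = 471^2 mod 4393 = 2191.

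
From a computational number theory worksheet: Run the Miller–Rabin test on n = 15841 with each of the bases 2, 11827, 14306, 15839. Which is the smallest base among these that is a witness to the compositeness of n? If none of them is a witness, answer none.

n − 1 = 15840 = 2^5 · 495, so s = 5 and d = 495.
Base 2: x_0 = 2^495 mod 15841 = 1. x_0 = 1, so 2 is not a witness.
Base 11827: x_0 = 11827^495 mod 15841 = 1. x_0 = 1, so 11827 is not a witness.
Base 14306: x_0 = 14306^495 mod 15841 = 15840. x_0 = 15840 ≡ −1, so 14306 is not a witness.
Base 15839: x_0 = 15839^495 mod 15841 = 15840. x_0 = 15840 ≡ −1, so 15839 is not a witness.
No listed base is a witness for 15841.

none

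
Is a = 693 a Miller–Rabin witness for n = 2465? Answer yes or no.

n − 1 = 2464 = 2^5 · 77, so s = 5 and d = 77.
x_0 = 693^77 mod 2465 = 1288.
x_0 is neither 1 nor 2464, so continue squaring.
x_1 = 1288^2 mod 2465 = 2464.
x_1 ≡ −1, so 693 is not a witness.

no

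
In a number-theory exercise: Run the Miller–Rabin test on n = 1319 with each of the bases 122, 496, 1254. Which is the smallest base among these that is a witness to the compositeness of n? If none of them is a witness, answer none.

none

n − 1 = 1318 = 2^1 · 659, so s = 1 and d = 659.
Base 122: x_0 = 122^659 mod 1319 = 1318. x_0 = 1318 ≡ −1, so 122 is not a witness.
Base 496: x_0 = 496^659 mod 1319 = 1. x_0 = 1, so 496 is not a witness.
Base 1254: x_0 = 1254^659 mod 1319 = 1. x_0 = 1, so 1254 is not a witness.
No listed base is a witness for 1319.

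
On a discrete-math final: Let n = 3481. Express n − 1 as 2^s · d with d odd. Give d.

Halving: 3480 → 1740 → 870 → 435; 435 is odd.
So 3480 = 2^3 · 435.

435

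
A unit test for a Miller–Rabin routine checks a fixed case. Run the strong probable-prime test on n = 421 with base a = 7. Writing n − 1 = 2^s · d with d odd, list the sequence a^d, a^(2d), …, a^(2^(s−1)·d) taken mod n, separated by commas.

n − 1 = 420 = 2^2 · 105, so s = 2 and d = 105.
x_0 = 7^105 mod 421 = 420.
x_1 = 420^2 mod 421 = 1.

420, 1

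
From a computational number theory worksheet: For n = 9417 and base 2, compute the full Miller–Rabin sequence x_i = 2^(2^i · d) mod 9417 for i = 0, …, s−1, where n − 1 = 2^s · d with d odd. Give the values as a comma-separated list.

7355, 4777, 2338

n − 1 = 9416 = 2^3 · 1177, so s = 3 and d = 1177.
x_0 = 2^1177 mod 9417 = 7355.
x_1 = 7355^2 mod 9417 = 4777.
x_2 = 4777^2 mod 9417 = 2338.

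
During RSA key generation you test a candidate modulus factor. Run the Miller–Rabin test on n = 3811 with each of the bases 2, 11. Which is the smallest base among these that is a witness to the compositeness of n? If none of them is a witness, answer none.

2

n − 1 = 3810 = 2^1 · 1905, so s = 1 and d = 1905.
Base 2: x_0 = 2^1905 mod 3811 = 421. x_0 ∉ {1, 3810} and s = 1, so 2 is a Miller–Rabin witness and 3811 is composite.
Base 11: x_0 = 11^1905 mod 3811 = 3699. x_0 ∉ {1, 3810} and s = 1, so 11 is a Miller–Rabin witness and 3811 is composite.
The smallest witness among the given bases is 2.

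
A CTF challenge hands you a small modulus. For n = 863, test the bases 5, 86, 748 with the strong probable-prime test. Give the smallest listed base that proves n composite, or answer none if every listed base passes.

n − 1 = 862 = 2^1 · 431, so s = 1 and d = 431.
Base 5: x_0 = 5^431 mod 863 = 862. x_0 = 862 ≡ −1, so 5 is not a witness.
Base 86: x_0 = 86^431 mod 863 = 1. x_0 = 1, so 86 is not a witness.
Base 748: x_0 = 748^431 mod 863 = 862. x_0 = 862 ≡ −1, so 748 is not a witness.
No listed base is a witness for 863.

none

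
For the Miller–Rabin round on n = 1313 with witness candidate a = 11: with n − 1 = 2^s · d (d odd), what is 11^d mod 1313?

540

n − 1 = 1312 = 2^5 · 41, so s = 5 and d = 41.
11^41 mod 1313 = 540.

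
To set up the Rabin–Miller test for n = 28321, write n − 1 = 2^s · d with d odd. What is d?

885

Halving: 28320 → 14160 → 7080 → 3540 → 1770 → 885; 885 is odd.
So 28320 = 2^5 · 885.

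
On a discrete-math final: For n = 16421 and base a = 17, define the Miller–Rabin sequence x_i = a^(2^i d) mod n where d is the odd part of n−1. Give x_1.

1

n − 1 = 16420 = 2^2 · 4105, so s = 2 and d = 4105.
x_0 = 17^4105 mod 16421 = 16420.
x_1 = 16420^2 mod 16421 = 1.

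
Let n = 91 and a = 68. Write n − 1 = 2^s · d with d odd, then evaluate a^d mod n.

27

n − 1 = 90 = 2^1 · 45, so s = 1 and d = 45.
68^45 mod 91 = 27.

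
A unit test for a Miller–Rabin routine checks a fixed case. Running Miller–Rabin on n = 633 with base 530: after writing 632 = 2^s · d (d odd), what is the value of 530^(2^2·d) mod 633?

n − 1 = 632 = 2^3 · 79, so s = 3 and d = 79.
By repeated squaring, 530^79 ≡ 167 (mod 633).
x_0 = 167.
x_1 = 167^2 mod 633 = 37.
x_2 = 37^2 mod 633 = 103.

103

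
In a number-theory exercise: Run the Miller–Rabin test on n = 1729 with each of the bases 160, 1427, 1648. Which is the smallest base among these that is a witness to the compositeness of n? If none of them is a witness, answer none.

n − 1 = 1728 = 2^6 · 27, so s = 6 and d = 27.
Base 160: x_0 = 160^27 mod 1729 = 1728. x_0 = 1728 ≡ −1, so 160 is not a witness.
Base 1427: x_0 = 1427^27 mod 1729 = 1728. x_0 = 1728 ≡ −1, so 1427 is not a witness.
Base 1648: x_0 = 1648^27 mod 1729 = 1728. x_0 = 1728 ≡ −1, so 1648 is not a witness.
No listed base is a witness for 1729.

none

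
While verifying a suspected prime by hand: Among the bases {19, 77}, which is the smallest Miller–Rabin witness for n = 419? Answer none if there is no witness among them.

n − 1 = 418 = 2^1 · 209, so s = 1 and d = 209.
Base 19: x_0 = 19^209 mod 419 = 418. x_0 = 418 ≡ −1, so 19 is not a witness.
Base 77: x_0 = 77^209 mod 419 = 418. x_0 = 418 ≡ −1, so 77 is not a witness.
No listed base is a witness for 419.

none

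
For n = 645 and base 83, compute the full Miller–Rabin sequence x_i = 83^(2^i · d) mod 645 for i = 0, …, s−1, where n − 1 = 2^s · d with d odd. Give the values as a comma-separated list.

638, 49

n − 1 = 644 = 2^2 · 161, so s = 2 and d = 161.
x_0 = 83^161 mod 645 = 638.
x_1 = 638^2 mod 645 = 49.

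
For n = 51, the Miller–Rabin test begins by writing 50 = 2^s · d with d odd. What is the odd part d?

25

Halving: 50 → 25; 25 is odd.
So 50 = 2^1 · 25.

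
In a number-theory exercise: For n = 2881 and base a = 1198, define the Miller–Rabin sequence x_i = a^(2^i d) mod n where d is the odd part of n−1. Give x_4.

n − 1 = 2880 = 2^6 · 45, so s = 6 and d = 45.
Repeated squaring mod 2881: 1198^1 ≡ 1198, 1198^2 ≡ 466, 1198^4 ≡ 1081, 1198^8 ≡ 1756, 1198^16 ≡ 866, 1198^32 ≡ 896.
45 = 32 + 8 + 4 + 1, so 1198^45 ≡ 896·1756·1081·1198 ≡ 1332 (mod 2881).
x_0 = 1332.
x_1 = 1332^2 mod 2881 = 2409.
x_2 = 2409^2 mod 2881 = 947.
x_3 = 947^2 mod 2881 = 818.
x_4 = 818^2 mod 2881 = 732.

732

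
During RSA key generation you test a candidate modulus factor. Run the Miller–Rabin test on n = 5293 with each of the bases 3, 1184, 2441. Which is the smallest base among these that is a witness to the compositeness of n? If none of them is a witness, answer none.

3

n − 1 = 5292 = 2^2 · 1323, so s = 2 and d = 1323.
Base 3: x_0 = 3^1323 mod 5293 = 831. x_0 is neither 1 nor 5292, so continue squaring. x_1 = 831^2 mod 5293 = 2471. Reached i = s−1 = 1 without hitting −1: 3 is a Miller–Rabin witness and 5293 is composite.
Base 1184: x_0 = 1184^1323 mod 5293 = 2685. x_0 is neither 1 nor 5292, so continue squaring. x_1 = 2685^2 mod 5293 = 159. Reached i = s−1 = 1 without hitting −1: 1184 is a Miller–Rabin witness and 5293 is composite.
Base 2441: x_0 = 2441^1323 mod 5293 = 738. x_0 is neither 1 nor 5292, so continue squaring. x_1 = 738^2 mod 5293 = 4758. Reached i = s−1 = 1 without hitting −1: 2441 is a Miller–Rabin witness and 5293 is composite.
The smallest witness among the given bases is 3.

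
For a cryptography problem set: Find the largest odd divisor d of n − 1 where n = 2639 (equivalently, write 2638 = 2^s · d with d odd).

1319

Halving: 2638 → 1319; 1319 is odd.
So 2638 = 2^1 · 1319.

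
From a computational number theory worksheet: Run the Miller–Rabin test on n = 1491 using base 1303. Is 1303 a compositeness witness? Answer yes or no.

no

n − 1 = 1490 = 2^1 · 745, so s = 1 and d = 745.
x_0 = 1303^745 mod 1491 = 1.
x_0 = 1, so 1303 is not a witness.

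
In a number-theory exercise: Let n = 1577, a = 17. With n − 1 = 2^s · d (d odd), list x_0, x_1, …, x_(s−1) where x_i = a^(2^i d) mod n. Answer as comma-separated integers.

1320, 1392, 1108

n − 1 = 1576 = 2^3 · 197, so s = 3 and d = 197.
x_0 = 17^197 mod 1577 = 1320.
x_1 = 1320^2 mod 1577 = 1392.
x_2 = 1392^2 mod 1577 = 1108.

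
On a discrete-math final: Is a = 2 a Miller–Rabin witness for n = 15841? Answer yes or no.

n − 1 = 15840 = 2^5 · 495, so s = 5 and d = 495.
x_0 = 2^495 mod 15841 = 1.
x_0 = 1, so 2 is not a witness.

no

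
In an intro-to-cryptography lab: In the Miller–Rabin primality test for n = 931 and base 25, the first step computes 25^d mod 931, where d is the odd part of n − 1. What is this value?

239

n − 1 = 930 = 2^1 · 465, so s = 1 and d = 465.
Repeated squaring mod 931: 25^1 ≡ 25, 25^2 ≡ 625, 25^4 ≡ 536, 25^8 ≡ 548, 25^16 ≡ 522, 25^32 ≡ 632, 25^64 ≡ 25, 25^128 ≡ 625, 25^256 ≡ 536.
465 = 256 + 128 + 64 + 16 + 1, so 25^465 ≡ 536·625·25·522·25 ≡ 239 (mod 931).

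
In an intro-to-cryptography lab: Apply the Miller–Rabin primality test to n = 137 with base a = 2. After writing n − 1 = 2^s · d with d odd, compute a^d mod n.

100

n − 1 = 136 = 2^3 · 17, so s = 3 and d = 17.
By repeated squaring, 2^17 ≡ 100 (mod 137).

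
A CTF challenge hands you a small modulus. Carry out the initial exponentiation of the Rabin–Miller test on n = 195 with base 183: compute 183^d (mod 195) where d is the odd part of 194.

183

n − 1 = 194 = 2^1 · 97, so s = 1 and d = 97.
Repeated squaring mod 195: 183^1 ≡ 183, 183^2 ≡ 144, 183^4 ≡ 66, 183^8 ≡ 66, 183^16 ≡ 66, 183^32 ≡ 66, 183^64 ≡ 66.
97 = 64 + 32 + 1, so 183^97 ≡ 66·66·183 ≡ 183 (mod 195).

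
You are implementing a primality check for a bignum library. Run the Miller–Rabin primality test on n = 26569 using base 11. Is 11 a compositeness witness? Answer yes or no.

n − 1 = 26568 = 2^3 · 3321, so s = 3 and d = 3321.
x_0 = 11^3321 mod 26569 = 8312.
x_0 is neither 1 nor 26568, so continue squaring.
x_1 = 8312^2 mod 26569 = 9944.
x_2 = 9944^2 mod 26569 = 19887.
Reached i = s−1 = 2 without hitting −1: 11 is a Miller–Rabin witness and 26569 is composite.

yes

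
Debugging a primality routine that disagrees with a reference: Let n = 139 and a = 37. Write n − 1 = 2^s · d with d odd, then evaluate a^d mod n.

n − 1 = 138 = 2^1 · 69, so s = 1 and d = 69.
Repeated squaring mod 139: 37^1 ≡ 37, 37^2 ≡ 118, 37^4 ≡ 24, 37^8 ≡ 20, 37^16 ≡ 122, 37^32 ≡ 11, 37^64 ≡ 121.
69 = 64 + 4 + 1, so 37^69 ≡ 121·24·37 ≡ 1 (mod 139).

1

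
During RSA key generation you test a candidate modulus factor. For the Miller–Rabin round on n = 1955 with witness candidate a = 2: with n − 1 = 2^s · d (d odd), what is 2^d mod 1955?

n − 1 = 1954 = 2^1 · 977, so s = 1 and d = 977.
Repeated squaring mod 1955: 2^1 ≡ 2, 2^2 ≡ 4, 2^4 ≡ 16, 2^8 ≡ 256, 2^16 ≡ 1021, 2^32 ≡ 426, 2^64 ≡ 1616, 2^128 ≡ 1531, 2^256 ≡ 1871, 2^512 ≡ 1191.
977 = 512 + 256 + 128 + 64 + 16 + 1, so 2^977 ≡ 1191·1871·1531·1616·1021·2 ≡ 512 (mod 1955).

512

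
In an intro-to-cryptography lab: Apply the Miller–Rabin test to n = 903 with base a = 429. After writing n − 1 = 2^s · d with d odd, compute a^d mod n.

429

n − 1 = 902 = 2^1 · 451, so s = 1 and d = 451.
429^451 mod 903 = 429.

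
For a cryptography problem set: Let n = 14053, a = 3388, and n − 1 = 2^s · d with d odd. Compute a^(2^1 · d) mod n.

2703

n − 1 = 14052 = 2^2 · 3513, so s = 2 and d = 3513.
x_0 = 3388^3513 mod 14053 = 10226.
x_1 = 10226^2 mod 14053 = 2703.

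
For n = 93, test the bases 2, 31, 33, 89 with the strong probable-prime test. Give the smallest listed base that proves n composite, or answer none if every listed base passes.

n − 1 = 92 = 2^2 · 23, so s = 2 and d = 23.
Base 2: x_0 = 2^23 mod 93 = 8. x_0 is neither 1 nor 92, so continue squaring. x_1 = 8^2 mod 93 = 64. Reached i = s−1 = 1 without hitting −1: 2 is a Miller–Rabin witness and 93 is composite.
Base 31: x_0 = 31^23 mod 93 = 31. x_0 is neither 1 nor 92, so continue squaring. x_1 = 31^2 mod 93 = 31. Reached i = s−1 = 1 without hitting −1: 31 is a Miller–Rabin witness and 93 is composite.
Base 33: x_0 = 33^23 mod 93 = 39. x_0 is neither 1 nor 92, so continue squaring. x_1 = 39^2 mod 93 = 33. Reached i = s−1 = 1 without hitting −1: 33 is a Miller–Rabin witness and 93 is composite.
Base 89: x_0 = 89^23 mod 93 = 29. x_0 is neither 1 nor 92, so continue squaring. x_1 = 29^2 mod 93 = 4. Reached i = s−1 = 1 without hitting −1: 89 is a Miller–Rabin witness and 93 is composite.
The smallest witness among the given bases is 2.

2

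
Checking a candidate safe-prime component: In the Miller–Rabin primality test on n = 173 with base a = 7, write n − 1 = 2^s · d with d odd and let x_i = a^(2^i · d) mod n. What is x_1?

172

n − 1 = 172 = 2^2 · 43, so s = 2 and d = 43.
x_0 = 7^43 mod 173 = 93.
x_1 = 93^2 mod 173 = 172.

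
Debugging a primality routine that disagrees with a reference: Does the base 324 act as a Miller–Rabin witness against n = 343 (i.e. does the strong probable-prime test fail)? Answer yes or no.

n − 1 = 342 = 2^1 · 171, so s = 1 and d = 171.
By repeated squaring, 324^171 ≡ 1 (mod 343).
x_0 = 324^171 mod 343 = 1.
x_0 = 1, so 324 is not a witness.

no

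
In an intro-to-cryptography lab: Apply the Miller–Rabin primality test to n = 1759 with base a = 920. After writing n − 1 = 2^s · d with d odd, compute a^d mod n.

n − 1 = 1758 = 2^1 · 879, so s = 1 and d = 879.
920^879 mod 1759 = 1.

1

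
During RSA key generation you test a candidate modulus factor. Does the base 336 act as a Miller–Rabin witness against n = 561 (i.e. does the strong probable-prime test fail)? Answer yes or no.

n − 1 = 560 = 2^4 · 35, so s = 4 and d = 35.
Repeated squaring mod 561: 336^1 ≡ 336, 336^2 ≡ 135, 336^4 ≡ 273, 336^8 ≡ 477, 336^16 ≡ 324, 336^32 ≡ 69.
35 = 32 + 2 + 1, so 336^35 ≡ 69·135·336 ≡ 21 (mod 561).
x_0 = 336^35 mod 561 = 21.
x_0 is neither 1 nor 560, so continue squaring.
x_1 = 21^2 mod 561 = 441.
x_2 = 441^2 mod 561 = 375.
x_3 = 375^2 mod 561 = 375.
Reached i = s−1 = 3 without hitting −1: 336 is a Miller–Rabin witness and 561 is composite.

yes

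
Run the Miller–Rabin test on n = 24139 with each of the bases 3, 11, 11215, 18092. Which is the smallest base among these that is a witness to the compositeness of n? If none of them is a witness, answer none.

3

n − 1 = 24138 = 2^1 · 12069, so s = 1 and d = 12069.
Base 3: x_0 = 3^12069 mod 24139 = 23505. x_0 ∉ {1, 24138} and s = 1, so 3 is a Miller–Rabin witness and 24139 is composite.
Base 11: x_0 = 11^12069 mod 24139 = 3977. x_0 ∉ {1, 24138} and s = 1, so 11 is a Miller–Rabin witness and 24139 is composite.
Base 11215: x_0 = 11215^12069 mod 24139 = 1221. x_0 ∉ {1, 24138} and s = 1, so 11215 is a Miller–Rabin witness and 24139 is composite.
Base 18092: x_0 = 18092^12069 mod 24139 = 23820. x_0 ∉ {1, 24138} and s = 1, so 18092 is a Miller–Rabin witness and 24139 is composite.
The smallest witness among the given bases is 3.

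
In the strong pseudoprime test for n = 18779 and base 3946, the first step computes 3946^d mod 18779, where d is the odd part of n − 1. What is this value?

n − 1 = 18778 = 2^1 · 9389, so s = 1 and d = 9389.
3946^9389 mod 18779 = 10932.

10932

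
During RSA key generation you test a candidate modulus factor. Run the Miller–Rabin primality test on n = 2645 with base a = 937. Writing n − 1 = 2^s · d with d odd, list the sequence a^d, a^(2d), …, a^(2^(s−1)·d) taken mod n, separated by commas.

1167, 2359

n − 1 = 2644 = 2^2 · 661, so s = 2 and d = 661.
x_0 = 937^661 mod 2645 = 1167.
x_1 = 1167^2 mod 2645 = 2359.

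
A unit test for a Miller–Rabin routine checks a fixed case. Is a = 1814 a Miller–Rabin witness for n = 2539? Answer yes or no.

n − 1 = 2538 = 2^1 · 1269, so s = 1 and d = 1269.
x_0 = 1814^1269 mod 2539 = 2538.
x_0 = 2538 ≡ −1, so 1814 is not a witness.

no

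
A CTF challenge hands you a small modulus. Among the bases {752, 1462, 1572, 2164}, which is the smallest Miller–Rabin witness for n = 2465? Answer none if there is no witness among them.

1462

n − 1 = 2464 = 2^5 · 77, so s = 5 and d = 77.
Base 752: x_0 = 752^77 mod 2465 = 157. x_0 is neither 1 nor 2464, so continue squaring. x_1 = 157^2 mod 2465 = 2464. x_1 ≡ −1, so 752 is not a witness.
Base 1462: x_0 = 1462^77 mod 2465 = 1462. x_0 is neither 1 nor 2464, so continue squaring. x_1 = 1462^2 mod 2465 = 289. x_2 = 289^2 mod 2465 = 2176. x_3 = 2176^2 mod 2465 = 2176. x_4 = 2176^2 mod 2465 = 2176. Reached i = s−1 = 4 without hitting −1: 1462 is a Miller–Rabin witness and 2465 is composite.
Base 1572: x_0 = 1572^77 mod 2465 = 927. x_0 is neither 1 nor 2464, so continue squaring. x_1 = 927^2 mod 2465 = 1509. x_2 = 1509^2 mod 2465 = 1886. x_3 = 1886^2 mod 2465 = 1. x_3 = 1 but x_2 ≠ ±1, a nontrivial square root of 1 — 1572 is a witness and 2465 is composite.
Base 2164: x_0 = 2164^77 mod 2465 = 1839. x_0 is neither 1 nor 2464, so continue squaring. x_1 = 1839^2 mod 2465 = 2406. x_2 = 2406^2 mod 2465 = 1016. x_3 = 1016^2 mod 2465 = 1886. x_4 = 1886^2 mod 2465 = 1. x_4 = 1 but x_3 ≠ ±1, a nontrivial square root of 1 — 2164 is a witness and 2465 is composite.
The smallest witness among the given bases is 1462.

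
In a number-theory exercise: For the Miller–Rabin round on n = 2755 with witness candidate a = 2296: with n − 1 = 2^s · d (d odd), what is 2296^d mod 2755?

2661

n − 1 = 2754 = 2^1 · 1377, so s = 1 and d = 1377.
2296^1377 mod 2755 = 2661.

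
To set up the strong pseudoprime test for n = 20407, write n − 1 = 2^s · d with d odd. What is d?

10203

Halving: 20406 → 10203; 10203 is odd.
So 20406 = 2^1 · 10203.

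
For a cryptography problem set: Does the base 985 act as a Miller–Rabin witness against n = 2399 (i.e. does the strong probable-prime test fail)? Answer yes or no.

no

n − 1 = 2398 = 2^1 · 1199, so s = 1 and d = 1199.
By repeated squaring, 985^1199 ≡ 2398 (mod 2399).
x_0 = 985^1199 mod 2399 = 2398.
x_0 = 2398 ≡ −1, so 985 is not a witness.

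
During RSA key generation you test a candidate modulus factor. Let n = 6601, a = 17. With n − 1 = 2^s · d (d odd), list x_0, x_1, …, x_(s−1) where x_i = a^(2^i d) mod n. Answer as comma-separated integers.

n − 1 = 6600 = 2^3 · 825, so s = 3 and d = 825.
x_0 = 17^825 mod 6601 = 5795.
x_1 = 5795^2 mod 6601 = 2738.
x_2 = 2738^2 mod 6601 = 4509.

5795, 2738, 4509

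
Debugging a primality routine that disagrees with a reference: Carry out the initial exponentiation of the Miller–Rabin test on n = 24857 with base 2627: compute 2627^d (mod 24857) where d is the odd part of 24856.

17301

n − 1 = 24856 = 2^3 · 3107, so s = 3 and d = 3107.
Repeated squaring mod 24857: 2627^1 ≡ 2627, 2627^2 ≡ 15740, 2627^4 ≡ 22738, 2627^8 ≡ 15901, 2627^16 ≡ 21254, 2627^32 ≡ 6255, 2627^64 ≡ 107, 2627^128 ≡ 11449, 2627^256 ≡ 8640, 2627^512 ≡ 4029, 2627^1024 ≡ 1220, 2627^2048 ≡ 21837.
3107 = 2048 + 1024 + 32 + 2 + 1, so 2627^3107 ≡ 21837·1220·6255·15740·2627 ≡ 17301 (mod 24857).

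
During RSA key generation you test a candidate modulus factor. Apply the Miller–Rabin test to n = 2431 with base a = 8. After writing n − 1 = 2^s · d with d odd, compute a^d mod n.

967

n − 1 = 2430 = 2^1 · 1215, so s = 1 and d = 1215.
Repeated squaring mod 2431: 8^1 ≡ 8, 8^2 ≡ 64, 8^4 ≡ 1665, 8^8 ≡ 885, 8^16 ≡ 443, 8^32 ≡ 1769, 8^64 ≡ 664, 8^128 ≡ 885, 8^256 ≡ 443, 8^512 ≡ 1769, 8^1024 ≡ 664.
1215 = 1024 + 128 + 32 + 16 + 8 + 4 + 2 + 1, so 8^1215 ≡ 664·885·1769·443·885·1665·64·8 ≡ 967 (mod 2431).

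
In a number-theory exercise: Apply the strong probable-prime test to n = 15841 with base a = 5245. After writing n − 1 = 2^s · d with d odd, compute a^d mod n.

11159

n − 1 = 15840 = 2^5 · 495, so s = 5 and d = 495.
Repeated squaring mod 15841: 5245^1 ≡ 5245, 5245^2 ≡ 10049, 5245^4 ≡ 11867, 5245^8 ≡ 15040, 5245^16 ≡ 7961, 5245^32 ≡ 13521, 5245^64 ≡ 12301, 5245^128 ≡ 1369, 5245^256 ≡ 4923.
495 = 256 + 128 + 64 + 32 + 8 + 4 + 2 + 1, so 5245^495 ≡ 4923·1369·12301·13521·15040·11867·10049·5245 ≡ 11159 (mod 15841).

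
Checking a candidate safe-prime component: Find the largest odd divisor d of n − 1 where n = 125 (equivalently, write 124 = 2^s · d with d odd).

31

Halving: 124 → 62 → 31; 31 is odd.
So 124 = 2^2 · 31.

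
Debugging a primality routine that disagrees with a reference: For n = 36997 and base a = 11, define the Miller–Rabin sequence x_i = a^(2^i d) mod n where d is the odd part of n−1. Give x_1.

1

n − 1 = 36996 = 2^2 · 9249, so s = 2 and d = 9249.
x_0 = 11^9249 mod 36997 = 1.
x_1 = 1^2 mod 36997 = 1.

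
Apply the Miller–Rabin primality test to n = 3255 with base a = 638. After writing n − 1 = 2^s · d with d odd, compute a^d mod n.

n − 1 = 3254 = 2^1 · 1627, so s = 1 and d = 1627.
By repeated squaring, 638^1627 ≡ 722 (mod 3255).

722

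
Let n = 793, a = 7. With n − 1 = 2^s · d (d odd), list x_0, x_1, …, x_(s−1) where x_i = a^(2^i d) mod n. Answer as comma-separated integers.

577, 662, 508

n − 1 = 792 = 2^3 · 99, so s = 3 and d = 99.
x_0 = 7^99 mod 793 = 577.
x_1 = 577^2 mod 793 = 662.
x_2 = 662^2 mod 793 = 508.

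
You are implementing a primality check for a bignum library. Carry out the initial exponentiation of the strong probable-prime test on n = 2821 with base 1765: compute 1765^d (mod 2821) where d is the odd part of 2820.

1611

n − 1 = 2820 = 2^2 · 705, so s = 2 and d = 705.
1765^705 mod 2821 = 1611.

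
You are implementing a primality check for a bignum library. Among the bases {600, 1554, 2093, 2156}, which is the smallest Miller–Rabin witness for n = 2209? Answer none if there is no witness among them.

n − 1 = 2208 = 2^5 · 69, so s = 5 and d = 69.
Base 600: x_0 = 600^69 mod 2209 = 1. x_0 = 1, so 600 is not a witness.
Base 1554: x_0 = 1554^69 mod 2209 = 1. x_0 = 1, so 1554 is not a witness.
Base 2093: x_0 = 2093^69 mod 2209 = 1. x_0 = 1, so 2093 is not a witness.
Base 2156: x_0 = 2156^69 mod 2209 = 2208. x_0 = 2208 ≡ −1, so 2156 is not a witness.
No listed base is a witness for 2209.

none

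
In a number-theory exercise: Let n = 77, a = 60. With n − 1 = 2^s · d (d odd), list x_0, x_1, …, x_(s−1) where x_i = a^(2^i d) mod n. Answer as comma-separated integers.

53, 37

n − 1 = 76 = 2^2 · 19, so s = 2 and d = 19.
x_0 = 60^19 mod 77 = 53.
x_1 = 53^2 mod 77 = 37.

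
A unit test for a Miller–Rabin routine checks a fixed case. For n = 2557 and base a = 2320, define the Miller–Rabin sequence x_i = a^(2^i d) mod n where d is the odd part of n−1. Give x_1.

2556

n − 1 = 2556 = 2^2 · 639, so s = 2 and d = 639.
x_0 = 2320^639 mod 2557 = 1946.
x_1 = 1946^2 mod 2557 = 2556.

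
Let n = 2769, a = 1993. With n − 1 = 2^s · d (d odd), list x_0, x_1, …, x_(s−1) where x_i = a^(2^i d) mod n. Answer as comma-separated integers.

n − 1 = 2768 = 2^4 · 173, so s = 4 and d = 173.
x_0 = 1993^173 mod 2769 = 1687.
x_1 = 1687^2 mod 2769 = 2206.
x_2 = 2206^2 mod 2769 = 1303.
x_3 = 1303^2 mod 2769 = 412.

1687, 2206, 1303, 412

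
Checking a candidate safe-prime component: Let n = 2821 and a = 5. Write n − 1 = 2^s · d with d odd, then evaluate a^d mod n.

993

n − 1 = 2820 = 2^2 · 705, so s = 2 and d = 705.
5^705 mod 2821 = 993.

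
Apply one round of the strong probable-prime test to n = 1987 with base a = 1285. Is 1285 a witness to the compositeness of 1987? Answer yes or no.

n − 1 = 1986 = 2^1 · 993, so s = 1 and d = 993.
x_0 = 1285^993 mod 1987 = 1.
x_0 = 1, so 1285 is not a witness.

no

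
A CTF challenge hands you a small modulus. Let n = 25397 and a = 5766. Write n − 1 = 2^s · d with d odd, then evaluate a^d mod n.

n − 1 = 25396 = 2^2 · 6349, so s = 2 and d = 6349.
5766^6349 mod 25397 = 18683.

18683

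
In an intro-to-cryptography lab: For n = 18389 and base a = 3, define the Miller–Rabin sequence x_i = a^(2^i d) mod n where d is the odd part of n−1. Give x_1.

n − 1 = 18388 = 2^2 · 4597, so s = 2 and d = 4597.
By repeated squaring, 3^4597 ≡ 16691 (mod 18389).
x_0 = 16691.
x_1 = 16691^2 mod 18389 = 14520.

14520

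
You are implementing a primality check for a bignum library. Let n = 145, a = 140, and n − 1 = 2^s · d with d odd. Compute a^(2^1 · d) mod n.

n − 1 = 144 = 2^4 · 9, so s = 4 and d = 9.
x_0 = 140^9 mod 145 = 25.
x_1 = 25^2 mod 145 = 45.

45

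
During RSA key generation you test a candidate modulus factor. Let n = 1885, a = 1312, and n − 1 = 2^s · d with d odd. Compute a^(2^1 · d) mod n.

n − 1 = 1884 = 2^2 · 471, so s = 2 and d = 471.
x_0 = 1312^471 mod 1885 = 948.
x_1 = 948^2 mod 1885 = 1444.

1444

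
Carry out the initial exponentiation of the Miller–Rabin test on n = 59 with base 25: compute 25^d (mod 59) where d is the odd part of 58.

n − 1 = 58 = 2^1 · 29, so s = 1 and d = 29.
By repeated squaring, 25^29 ≡ 1 (mod 59).

1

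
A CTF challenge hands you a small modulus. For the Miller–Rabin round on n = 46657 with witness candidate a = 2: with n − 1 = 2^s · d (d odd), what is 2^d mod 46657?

n − 1 = 46656 = 2^6 · 729, so s = 6 and d = 729.
2^729 mod 46657 = 512.

512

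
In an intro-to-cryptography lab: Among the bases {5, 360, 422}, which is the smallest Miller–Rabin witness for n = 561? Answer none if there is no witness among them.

5

n − 1 = 560 = 2^4 · 35, so s = 4 and d = 35.
Base 5: x_0 = 5^35 mod 561 = 23. x_0 is neither 1 nor 560, so continue squaring. x_1 = 23^2 mod 561 = 529. x_2 = 529^2 mod 561 = 463. x_3 = 463^2 mod 561 = 67. Reached i = s−1 = 3 without hitting −1: 5 is a Miller–Rabin witness and 561 is composite.
Base 360: x_0 = 360^35 mod 561 = 384. x_0 is neither 1 nor 560, so continue squaring. x_1 = 384^2 mod 561 = 474. x_2 = 474^2 mod 561 = 276. x_3 = 276^2 mod 561 = 441. Reached i = s−1 = 3 without hitting −1: 360 is a Miller–Rabin witness and 561 is composite.
Base 422: x_0 = 422^35 mod 561 = 551. x_0 is neither 1 nor 560, so continue squaring. x_1 = 551^2 mod 561 = 100. x_2 = 100^2 mod 561 = 463. x_3 = 463^2 mod 561 = 67. Reached i = s−1 = 3 without hitting −1: 422 is a Miller–Rabin witness and 561 is composite.
The smallest witness among the given bases is 5.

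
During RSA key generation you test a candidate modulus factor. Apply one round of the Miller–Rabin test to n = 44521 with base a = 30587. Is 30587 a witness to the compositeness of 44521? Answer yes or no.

yes

n − 1 = 44520 = 2^3 · 5565, so s = 3 and d = 5565.
x_0 = 30587^5565 mod 44521 = 18147.
x_0 is neither 1 nor 44520, so continue squaring.
x_1 = 18147^2 mod 44521 = 36293.
x_2 = 36293^2 mod 44521 = 28064.
Reached i = s−1 = 2 without hitting −1: 30587 is a Miller–Rabin witness and 44521 is composite.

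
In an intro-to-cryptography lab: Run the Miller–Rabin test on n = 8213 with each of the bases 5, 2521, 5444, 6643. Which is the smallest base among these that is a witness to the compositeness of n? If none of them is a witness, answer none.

n − 1 = 8212 = 2^2 · 2053, so s = 2 and d = 2053.
Base 5: x_0 = 5^2053 mod 8213 = 3443. x_0 is neither 1 nor 8212, so continue squaring. x_1 = 3443^2 mod 8213 = 2890. Reached i = s−1 = 1 without hitting −1: 5 is a Miller–Rabin witness and 8213 is composite.
Base 2521: x_0 = 2521^2053 mod 8213 = 4431. x_0 is neither 1 nor 8212, so continue squaring. x_1 = 4431^2 mod 8213 = 4691. Reached i = s−1 = 1 without hitting −1: 2521 is a Miller–Rabin witness and 8213 is composite.
Base 5444: x_0 = 5444^2053 mod 8213 = 502. x_0 is neither 1 nor 8212, so continue squaring. x_1 = 502^2 mod 8213 = 5614. Reached i = s−1 = 1 without hitting −1: 5444 is a Miller–Rabin witness and 8213 is composite.
Base 6643: x_0 = 6643^2053 mod 8213 = 5773. x_0 is neither 1 nor 8212, so continue squaring. x_1 = 5773^2 mod 8213 = 7388. Reached i = s−1 = 1 without hitting −1: 6643 is a Miller–Rabin witness and 8213 is composite.
The smallest witness among the given bases is 5.

5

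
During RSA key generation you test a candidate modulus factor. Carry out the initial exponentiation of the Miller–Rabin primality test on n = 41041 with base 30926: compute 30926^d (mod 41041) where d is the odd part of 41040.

8449

n − 1 = 41040 = 2^4 · 2565, so s = 4 and d = 2565.
30926^2565 mod 41041 = 8449.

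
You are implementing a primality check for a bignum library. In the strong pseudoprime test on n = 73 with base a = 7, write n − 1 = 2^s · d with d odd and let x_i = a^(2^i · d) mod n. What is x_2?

72

n − 1 = 72 = 2^3 · 9, so s = 3 and d = 9.
x_0 = 7^9 mod 73 = 10.
x_1 = 10^2 mod 73 = 27.
x_2 = 27^2 mod 73 = 72.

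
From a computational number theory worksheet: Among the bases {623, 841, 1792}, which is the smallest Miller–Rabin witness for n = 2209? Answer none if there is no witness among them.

n − 1 = 2208 = 2^5 · 69, so s = 5 and d = 69.
Base 623: x_0 = 623^69 mod 2209 = 1. x_0 = 1, so 623 is not a witness.
Base 841: x_0 = 841^69 mod 2209 = 847. x_0 is neither 1 nor 2208, so continue squaring. x_1 = 847^2 mod 2209 = 1693. x_2 = 1693^2 mod 2209 = 1176. x_3 = 1176^2 mod 2209 = 142. x_4 = 142^2 mod 2209 = 283. Reached i = s−1 = 4 without hitting −1: 841 is a Miller–Rabin witness and 2209 is composite.
Base 1792: x_0 = 1792^69 mod 2209 = 1223. x_0 is neither 1 nor 2208, so continue squaring. x_1 = 1223^2 mod 2209 = 236. x_2 = 236^2 mod 2209 = 471. x_3 = 471^2 mod 2209 = 941. x_4 = 941^2 mod 2209 = 1881. Reached i = s−1 = 4 without hitting −1: 1792 is a Miller–Rabin witness and 2209 is composite.
The smallest witness among the given bases is 841.

841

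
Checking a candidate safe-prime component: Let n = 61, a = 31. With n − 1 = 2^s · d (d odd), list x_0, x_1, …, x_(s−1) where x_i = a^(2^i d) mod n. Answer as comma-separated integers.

n − 1 = 60 = 2^2 · 15, so s = 2 and d = 15.
x_0 = 31^15 mod 61 = 50.
x_1 = 50^2 mod 61 = 60.

50, 60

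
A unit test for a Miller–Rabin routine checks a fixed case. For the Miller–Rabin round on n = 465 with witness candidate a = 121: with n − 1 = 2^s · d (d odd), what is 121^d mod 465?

196

n − 1 = 464 = 2^4 · 29, so s = 4 and d = 29.
Repeated squaring mod 465: 121^1 ≡ 121, 121^2 ≡ 226, 121^4 ≡ 391, 121^8 ≡ 361, 121^16 ≡ 121.
29 = 16 + 8 + 4 + 1, so 121^29 ≡ 121·361·391·121 ≡ 196 (mod 465).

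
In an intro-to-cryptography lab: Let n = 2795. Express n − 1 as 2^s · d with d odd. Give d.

1397

Halving: 2794 → 1397; 1397 is odd.
So 2794 = 2^1 · 1397.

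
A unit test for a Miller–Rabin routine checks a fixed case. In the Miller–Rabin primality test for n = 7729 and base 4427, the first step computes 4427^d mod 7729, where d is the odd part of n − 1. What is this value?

n − 1 = 7728 = 2^4 · 483, so s = 4 and d = 483.
4427^483 mod 7729 = 663.

663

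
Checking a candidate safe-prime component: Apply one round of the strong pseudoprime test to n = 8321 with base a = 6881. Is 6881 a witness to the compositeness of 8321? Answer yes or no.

no

n − 1 = 8320 = 2^7 · 65, so s = 7 and d = 65.
x_0 = 6881^65 mod 8321 = 1.
x_0 = 1, so 6881 is not a witness.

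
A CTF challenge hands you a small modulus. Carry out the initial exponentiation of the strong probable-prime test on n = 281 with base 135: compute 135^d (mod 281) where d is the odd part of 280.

221

n − 1 = 280 = 2^3 · 35, so s = 3 and d = 35.
135^35 mod 281 = 221.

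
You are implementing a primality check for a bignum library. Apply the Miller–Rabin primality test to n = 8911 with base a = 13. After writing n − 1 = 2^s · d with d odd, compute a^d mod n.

8910

n − 1 = 8910 = 2^1 · 4455, so s = 1 and d = 4455.
13^4455 mod 8911 = 8910.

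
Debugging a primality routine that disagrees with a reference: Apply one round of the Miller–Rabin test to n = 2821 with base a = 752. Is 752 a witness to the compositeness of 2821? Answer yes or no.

yes

n − 1 = 2820 = 2^2 · 705, so s = 2 and d = 705.
x_0 = 752^705 mod 2821 = 125.
x_0 is neither 1 nor 2820, so continue squaring.
x_1 = 125^2 mod 2821 = 1520.
Reached i = s−1 = 1 without hitting −1: 752 is a Miller–Rabin witness and 2821 is composite.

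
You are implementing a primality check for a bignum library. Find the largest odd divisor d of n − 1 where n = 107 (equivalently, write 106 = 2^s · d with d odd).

Halving: 106 → 53; 53 is odd.
So 106 = 2^1 · 53.

53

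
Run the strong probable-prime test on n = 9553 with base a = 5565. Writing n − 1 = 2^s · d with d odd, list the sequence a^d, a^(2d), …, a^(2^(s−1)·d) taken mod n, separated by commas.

1586, 2957, 2854, 6160

n − 1 = 9552 = 2^4 · 597, so s = 4 and d = 597.
x_0 = 5565^597 mod 9553 = 1586.
x_1 = 1586^2 mod 9553 = 2957.
x_2 = 2957^2 mod 9553 = 2854.
x_3 = 2854^2 mod 9553 = 6160.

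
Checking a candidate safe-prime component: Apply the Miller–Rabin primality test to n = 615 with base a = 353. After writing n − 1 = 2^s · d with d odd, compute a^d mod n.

482

n − 1 = 614 = 2^1 · 307, so s = 1 and d = 307.
Repeated squaring mod 615: 353^1 ≡ 353, 353^2 ≡ 379, 353^4 ≡ 346, 353^8 ≡ 406, 353^16 ≡ 16, 353^32 ≡ 256, 353^64 ≡ 346, 353^128 ≡ 406, 353^256 ≡ 16.
307 = 256 + 32 + 16 + 2 + 1, so 353^307 ≡ 16·256·16·379·353 ≡ 482 (mod 615).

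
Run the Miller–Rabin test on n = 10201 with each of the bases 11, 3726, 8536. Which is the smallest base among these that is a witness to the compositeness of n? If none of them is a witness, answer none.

11

n − 1 = 10200 = 2^3 · 1275, so s = 3 and d = 1275.
Base 11: x_0 = 11^1275 mod 10201 = 5444. x_0 is neither 1 nor 10200, so continue squaring. x_1 = 5444^2 mod 10201 = 3231. x_2 = 3231^2 mod 10201 = 3738. Reached i = s−1 = 2 without hitting −1: 11 is a Miller–Rabin witness and 10201 is composite.
Base 3726: x_0 = 3726^1275 mod 10201 = 313. x_0 is neither 1 nor 10200, so continue squaring. x_1 = 313^2 mod 10201 = 6160. x_2 = 6160^2 mod 10201 = 8081. Reached i = s−1 = 2 without hitting −1: 3726 is a Miller–Rabin witness and 10201 is composite.
Base 8536: x_0 = 8536^1275 mod 10201 = 5152. x_0 is neither 1 nor 10200, so continue squaring. x_1 = 5152^2 mod 10201 = 102. x_2 = 102^2 mod 10201 = 203. Reached i = s−1 = 2 without hitting −1: 8536 is a Miller–Rabin witness and 10201 is composite.
The smallest witness among the given bases is 11.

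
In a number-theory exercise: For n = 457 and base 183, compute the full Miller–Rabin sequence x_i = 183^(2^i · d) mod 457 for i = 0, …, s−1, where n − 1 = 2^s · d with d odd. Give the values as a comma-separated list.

170, 109, 456

n − 1 = 456 = 2^3 · 57, so s = 3 and d = 57.
x_0 = 183^57 mod 457 = 170.
x_1 = 170^2 mod 457 = 109.
x_2 = 109^2 mod 457 = 456.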